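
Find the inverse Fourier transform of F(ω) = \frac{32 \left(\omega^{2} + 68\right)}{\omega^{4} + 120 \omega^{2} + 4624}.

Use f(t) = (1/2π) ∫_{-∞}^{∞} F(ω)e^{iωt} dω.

f(t) = 2 e^{- 8 \left|{t}\right|} \cos{\left(2 \left|{t}\right| \right)}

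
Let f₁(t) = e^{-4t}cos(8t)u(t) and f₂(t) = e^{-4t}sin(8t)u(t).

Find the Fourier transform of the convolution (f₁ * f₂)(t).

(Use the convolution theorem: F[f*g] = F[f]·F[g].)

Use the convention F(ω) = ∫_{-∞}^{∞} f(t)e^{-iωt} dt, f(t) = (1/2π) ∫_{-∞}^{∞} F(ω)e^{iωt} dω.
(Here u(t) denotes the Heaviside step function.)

F[f₁*f₂](ω) = \frac{8 \left(i \omega + 4\right)}{\left(\left(i \omega + 4\right)^{2} + 64\right)^{2}}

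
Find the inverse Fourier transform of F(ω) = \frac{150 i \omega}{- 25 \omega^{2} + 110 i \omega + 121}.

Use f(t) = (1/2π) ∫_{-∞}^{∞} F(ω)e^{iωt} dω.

f(t) = 6 \left(1 - \frac{11 t}{5}\right) e^{- \frac{11 t}{5}} u\left(t\right)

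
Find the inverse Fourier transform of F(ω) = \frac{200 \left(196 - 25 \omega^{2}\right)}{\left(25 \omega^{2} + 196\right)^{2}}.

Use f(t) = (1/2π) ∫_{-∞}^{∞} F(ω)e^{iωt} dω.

f(t) = 4 e^{- \frac{14 \left|{t}\right|}{5}} \left|{t}\right|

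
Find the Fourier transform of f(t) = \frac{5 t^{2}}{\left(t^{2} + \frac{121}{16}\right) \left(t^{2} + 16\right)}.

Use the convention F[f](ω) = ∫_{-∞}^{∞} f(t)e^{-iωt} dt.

F(ω) = \frac{64 \pi e^{- 4 \left|{\omega}\right|}}{27} - \frac{44 \pi e^{- \frac{11 \left|{\omega}\right|}{4}}}{27}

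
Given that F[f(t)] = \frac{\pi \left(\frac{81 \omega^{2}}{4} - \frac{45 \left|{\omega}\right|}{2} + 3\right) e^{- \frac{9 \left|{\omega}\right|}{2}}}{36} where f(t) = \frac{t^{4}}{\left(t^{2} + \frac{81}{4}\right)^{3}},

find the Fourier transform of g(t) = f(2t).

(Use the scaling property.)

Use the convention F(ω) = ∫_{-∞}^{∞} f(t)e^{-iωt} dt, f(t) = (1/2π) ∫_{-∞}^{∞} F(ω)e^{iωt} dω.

F[g](ω) = \frac{\pi \left(27 \omega^{2} - 60 \left|{\omega}\right| + 16\right) e^{- \frac{9 \left|{\omega}\right|}{4}}}{384}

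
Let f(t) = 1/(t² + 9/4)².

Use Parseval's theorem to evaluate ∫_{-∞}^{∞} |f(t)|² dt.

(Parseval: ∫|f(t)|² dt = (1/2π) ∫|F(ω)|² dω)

∫|f(t)|² dt = \frac{40 \pi}{2187}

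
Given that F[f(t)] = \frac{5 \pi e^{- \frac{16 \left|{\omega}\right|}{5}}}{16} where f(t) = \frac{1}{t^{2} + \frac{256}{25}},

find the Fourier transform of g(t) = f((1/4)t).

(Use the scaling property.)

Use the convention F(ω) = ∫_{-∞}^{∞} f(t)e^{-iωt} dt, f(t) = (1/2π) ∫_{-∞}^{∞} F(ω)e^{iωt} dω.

F[g](ω) = \frac{5 \pi e^{- \frac{64 \left|{\omega}\right|}{5}}}{4}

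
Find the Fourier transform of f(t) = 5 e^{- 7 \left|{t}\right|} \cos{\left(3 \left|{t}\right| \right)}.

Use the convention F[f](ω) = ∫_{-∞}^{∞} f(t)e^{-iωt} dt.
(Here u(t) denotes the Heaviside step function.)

F(ω) = \frac{70 \left(\omega^{2} + 58\right)}{\omega^{4} + 80 \omega^{2} + 3364}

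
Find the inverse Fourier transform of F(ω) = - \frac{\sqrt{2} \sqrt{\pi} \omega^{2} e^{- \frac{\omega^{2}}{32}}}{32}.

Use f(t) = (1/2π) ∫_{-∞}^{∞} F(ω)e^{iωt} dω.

f(t) = \left(32 t^{2} - 2\right) e^{- 8 t^{2}}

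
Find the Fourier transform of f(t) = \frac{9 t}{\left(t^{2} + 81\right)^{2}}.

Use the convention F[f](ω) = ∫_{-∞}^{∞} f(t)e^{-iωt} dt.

F(ω) = - \frac{i \pi \omega e^{- 9 \left|{\omega}\right|}}{2}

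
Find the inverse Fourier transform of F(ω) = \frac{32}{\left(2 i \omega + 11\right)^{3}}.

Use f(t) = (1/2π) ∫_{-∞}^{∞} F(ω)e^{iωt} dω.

f(t) = 2 t^{2} e^{- \frac{11 t}{2}} u\left(t\right)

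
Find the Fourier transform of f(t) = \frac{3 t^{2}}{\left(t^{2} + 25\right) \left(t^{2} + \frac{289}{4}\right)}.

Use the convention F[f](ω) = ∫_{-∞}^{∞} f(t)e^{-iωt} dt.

F(ω) = - \frac{20 \pi e^{- 5 \left|{\omega}\right|}}{63} + \frac{34 \pi e^{- \frac{17 \left|{\omega}\right|}{2}}}{63}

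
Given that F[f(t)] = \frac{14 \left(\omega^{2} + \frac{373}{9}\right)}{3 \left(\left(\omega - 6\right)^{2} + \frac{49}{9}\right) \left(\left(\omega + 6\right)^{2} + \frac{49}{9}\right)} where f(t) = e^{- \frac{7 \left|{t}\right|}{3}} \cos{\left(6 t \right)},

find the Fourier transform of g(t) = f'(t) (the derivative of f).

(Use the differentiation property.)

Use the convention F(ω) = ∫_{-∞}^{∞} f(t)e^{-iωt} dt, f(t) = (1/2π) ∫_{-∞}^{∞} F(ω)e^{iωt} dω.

F[g](ω) = \frac{42 i \omega \left(9 \omega^{2} + 373\right)}{81 \omega^{4} - 4950 \omega^{2} + 139129}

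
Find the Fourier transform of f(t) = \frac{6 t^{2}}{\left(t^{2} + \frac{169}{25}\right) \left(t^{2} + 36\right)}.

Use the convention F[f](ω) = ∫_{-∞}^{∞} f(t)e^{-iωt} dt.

F(ω) = \frac{900 \pi e^{- 6 \left|{\omega}\right|}}{731} - \frac{390 \pi e^{- \frac{13 \left|{\omega}\right|}{5}}}{731}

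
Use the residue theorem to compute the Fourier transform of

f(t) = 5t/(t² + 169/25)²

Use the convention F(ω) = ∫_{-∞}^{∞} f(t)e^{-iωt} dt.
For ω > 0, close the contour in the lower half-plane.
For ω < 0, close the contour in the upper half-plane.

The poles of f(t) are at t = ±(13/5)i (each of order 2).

Let g(z) = f(z)e^{-iωz}; for large |z| the factor e^{-iωz} decays in the lower half-plane when ω > 0 and in the upper half-plane when ω < 0.

Case ω > 0 (lower half-plane, clockwise contour ⇒ F(ω) = -2πi·ΣRes):
  Res_{z = - \frac{13 i}{5}} g(z) = \frac{25 \omega e^{- \frac{13 \omega}{5}}}{52} (pole of order 2)
  F(ω) = -2πi·ΣRes = - \frac{25 i \pi \omega e^{- \frac{13 \omega}{5}}}{26}

Case ω < 0 (upper half-plane, counterclockwise contour ⇒ F(ω) = +2πi·ΣRes):
  Res_{z = \frac{13 i}{5}} g(z) = - \frac{25 \omega e^{\frac{13 \omega}{5}}}{52} (pole of order 2)
  F(ω) = 2πi·ΣRes = - \frac{25 i \pi \omega e^{\frac{13 \omega}{5}}}{26}

Both cases combine into a single formula in |ω|:

F(ω) = - \frac{25 i \pi \omega e^{- \frac{13 \left|{\omega}\right|}{5}}}{26}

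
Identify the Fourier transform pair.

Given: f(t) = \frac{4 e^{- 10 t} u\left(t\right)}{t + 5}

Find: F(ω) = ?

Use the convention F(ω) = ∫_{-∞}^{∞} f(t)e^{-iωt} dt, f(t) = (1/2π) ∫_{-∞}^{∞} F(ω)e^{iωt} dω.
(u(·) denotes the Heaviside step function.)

F(ω) = 4 e^{5 i \omega + 50} \operatorname{E}_{1}\left(5 i \omega + 50\right)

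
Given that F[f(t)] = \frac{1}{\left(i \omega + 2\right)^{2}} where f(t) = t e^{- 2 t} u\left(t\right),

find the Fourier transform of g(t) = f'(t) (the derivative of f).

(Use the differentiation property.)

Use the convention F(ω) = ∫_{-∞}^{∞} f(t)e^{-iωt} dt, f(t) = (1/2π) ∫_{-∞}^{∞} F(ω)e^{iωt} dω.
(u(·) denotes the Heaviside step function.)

F[g](ω) = \frac{i \omega}{\left(i \omega + 2\right)^{2}}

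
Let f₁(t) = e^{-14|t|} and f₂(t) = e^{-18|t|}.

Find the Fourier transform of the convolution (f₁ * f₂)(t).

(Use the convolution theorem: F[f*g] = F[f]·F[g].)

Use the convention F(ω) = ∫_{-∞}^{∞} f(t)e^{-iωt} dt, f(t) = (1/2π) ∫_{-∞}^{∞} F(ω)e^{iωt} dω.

F[f₁*f₂](ω) = \frac{1008}{\left(\omega^{2} + 196\right) \left(\omega^{2} + 324\right)}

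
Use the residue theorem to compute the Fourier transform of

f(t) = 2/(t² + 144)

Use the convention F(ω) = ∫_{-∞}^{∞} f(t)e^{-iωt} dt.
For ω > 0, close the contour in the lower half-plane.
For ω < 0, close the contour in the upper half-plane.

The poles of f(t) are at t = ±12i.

Let g(z) = f(z)e^{-iωz}; for large |z| the factor e^{-iωz} decays in the lower half-plane when ω > 0 and in the upper half-plane when ω < 0.

Case ω > 0 (lower half-plane, clockwise contour ⇒ F(ω) = -2πi·ΣRes):
  Res_{z = - 12 i} g(z) = \frac{i e^{- 12 \omega}}{12}
  F(ω) = -2πi·ΣRes = \frac{\pi e^{- 12 \omega}}{6}

Case ω < 0 (upper half-plane, counterclockwise contour ⇒ F(ω) = +2πi·ΣRes):
  Res_{z = 12 i} g(z) = - \frac{i e^{12 \omega}}{12}
  F(ω) = 2πi·ΣRes = \frac{\pi e^{12 \omega}}{6}

Both cases combine into a single formula in |ω|:

F(ω) = \frac{\pi e^{- 12 \left|{\omega}\right|}}{6}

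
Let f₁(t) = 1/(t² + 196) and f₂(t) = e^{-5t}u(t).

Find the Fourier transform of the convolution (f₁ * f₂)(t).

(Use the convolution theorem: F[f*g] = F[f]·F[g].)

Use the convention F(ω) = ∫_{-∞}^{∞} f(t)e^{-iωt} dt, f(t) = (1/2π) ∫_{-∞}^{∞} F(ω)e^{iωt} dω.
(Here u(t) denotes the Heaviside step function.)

F[f₁*f₂](ω) = \frac{\pi e^{- 14 \left|{\omega}\right|}}{14 \left(i \omega + 5\right)}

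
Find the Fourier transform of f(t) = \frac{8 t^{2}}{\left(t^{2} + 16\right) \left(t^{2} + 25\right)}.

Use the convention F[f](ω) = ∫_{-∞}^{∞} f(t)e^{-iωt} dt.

F(ω) = \frac{8 \pi \left(5 - 4 e^{\left|{\omega}\right|}\right) e^{- 5 \left|{\omega}\right|}}{9}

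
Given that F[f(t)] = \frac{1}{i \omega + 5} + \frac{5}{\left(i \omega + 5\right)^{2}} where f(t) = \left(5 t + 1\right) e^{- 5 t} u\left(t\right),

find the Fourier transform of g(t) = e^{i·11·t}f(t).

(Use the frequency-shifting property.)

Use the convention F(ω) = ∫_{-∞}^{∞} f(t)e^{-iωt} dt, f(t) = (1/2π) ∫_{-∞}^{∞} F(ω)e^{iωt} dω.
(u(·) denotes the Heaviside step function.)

F[g](ω) = \frac{5 i \left(\omega - 11\right) + \left(i \left(\omega - 11\right) + 5\right)^{2} + 25}{\left(i \left(\omega - 11\right) + 5\right)^{3}}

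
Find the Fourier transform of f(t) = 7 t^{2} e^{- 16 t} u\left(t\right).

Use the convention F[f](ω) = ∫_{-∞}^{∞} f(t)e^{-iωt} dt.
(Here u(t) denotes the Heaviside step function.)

F(ω) = \frac{14}{\left(i \omega + 16\right)^{3}}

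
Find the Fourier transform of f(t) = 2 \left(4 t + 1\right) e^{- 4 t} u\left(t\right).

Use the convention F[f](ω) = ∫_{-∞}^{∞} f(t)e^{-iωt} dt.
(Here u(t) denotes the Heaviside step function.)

F(ω) = \frac{2 \left(- i \omega - 8\right)}{\omega^{2} - 8 i \omega - 16}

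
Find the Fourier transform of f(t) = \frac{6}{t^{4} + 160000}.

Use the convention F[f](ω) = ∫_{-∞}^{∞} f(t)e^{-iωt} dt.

F(ω) = \frac{3 \pi e^{- 10 \sqrt{2} \left|{\omega}\right|} \sin{\left(10 \sqrt{2} \left|{\omega}\right| + \frac{\pi}{4} \right)}}{4000}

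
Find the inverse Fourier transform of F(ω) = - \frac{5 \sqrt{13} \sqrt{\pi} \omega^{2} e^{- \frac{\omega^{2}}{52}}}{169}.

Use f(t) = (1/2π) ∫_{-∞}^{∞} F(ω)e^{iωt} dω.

f(t) = 5 \left(52 t^{2} - 2\right) e^{- 13 t^{2}}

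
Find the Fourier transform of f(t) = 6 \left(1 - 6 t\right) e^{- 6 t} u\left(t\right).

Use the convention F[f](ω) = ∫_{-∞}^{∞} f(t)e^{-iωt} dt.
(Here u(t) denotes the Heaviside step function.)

F(ω) = \frac{6 i \omega}{- \omega^{2} + 12 i \omega + 36}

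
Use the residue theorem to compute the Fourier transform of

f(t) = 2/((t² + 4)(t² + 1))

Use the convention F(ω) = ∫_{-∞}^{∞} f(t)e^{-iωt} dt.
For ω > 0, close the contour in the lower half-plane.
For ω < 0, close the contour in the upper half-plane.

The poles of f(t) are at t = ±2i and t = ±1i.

Let g(z) = f(z)e^{-iωz}; for large |z| the factor e^{-iωz} decays in the lower half-plane when ω > 0 and in the upper half-plane when ω < 0.

Case ω > 0 (lower half-plane, clockwise contour ⇒ F(ω) = -2πi·ΣRes):
  Res_{z = - 2 i} g(z) = - \frac{i e^{- 2 \omega}}{6}
  Res_{z = - i} g(z) = \frac{i e^{- \omega}}{3}
  F(ω) = -2πi·ΣRes = \frac{\pi \left(2 e^{\omega} - 1\right) e^{- 2 \omega}}{3}

Case ω < 0 (upper half-plane, counterclockwise contour ⇒ F(ω) = +2πi·ΣRes):
  Res_{z = 2 i} g(z) = \frac{i e^{2 \omega}}{6}
  Res_{z = i} g(z) = - \frac{i e^{\omega}}{3}
  F(ω) = 2πi·ΣRes = \frac{\pi \left(2 - e^{\omega}\right) e^{\omega}}{3}

Both cases combine into a single formula in |ω|:

F(ω) = \frac{\pi \left(2 e^{\left|{\omega}\right|} - 1\right) e^{- 2 \left|{\omega}\right|}}{3}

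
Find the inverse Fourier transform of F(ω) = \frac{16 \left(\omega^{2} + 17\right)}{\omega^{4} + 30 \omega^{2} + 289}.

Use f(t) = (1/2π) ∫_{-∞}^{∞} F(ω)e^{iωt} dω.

f(t) = 2 e^{- 4 \left|{t}\right|} \cos{\left(\left|{t}\right| \right)}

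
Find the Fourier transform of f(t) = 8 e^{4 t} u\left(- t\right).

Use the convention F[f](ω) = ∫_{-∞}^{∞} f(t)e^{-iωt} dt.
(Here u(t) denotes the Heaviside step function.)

F(ω) = - \frac{8}{i \omega - 4}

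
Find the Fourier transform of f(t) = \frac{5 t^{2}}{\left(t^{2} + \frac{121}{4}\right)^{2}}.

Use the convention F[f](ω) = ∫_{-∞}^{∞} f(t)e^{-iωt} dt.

F(ω) = \frac{5 \pi \left(2 - 11 \left|{\omega}\right|\right) e^{- \frac{11 \left|{\omega}\right|}{2}}}{22}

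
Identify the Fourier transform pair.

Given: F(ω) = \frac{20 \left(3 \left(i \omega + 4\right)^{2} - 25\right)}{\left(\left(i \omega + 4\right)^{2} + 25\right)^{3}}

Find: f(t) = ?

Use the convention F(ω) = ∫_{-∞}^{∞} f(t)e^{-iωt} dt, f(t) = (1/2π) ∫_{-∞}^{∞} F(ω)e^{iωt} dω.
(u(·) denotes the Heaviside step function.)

f(t) = 2 t^{2} e^{- 4 t} \sin{\left(5 t \right)} u\left(t\right)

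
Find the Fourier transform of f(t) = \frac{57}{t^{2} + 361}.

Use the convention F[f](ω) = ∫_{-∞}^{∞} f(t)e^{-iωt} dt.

F(ω) = 3 \pi e^{- 19 \left|{\omega}\right|}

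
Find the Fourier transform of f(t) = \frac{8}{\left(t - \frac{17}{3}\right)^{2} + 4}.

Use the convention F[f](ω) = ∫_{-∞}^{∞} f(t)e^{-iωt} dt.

F(ω) = 4 \pi e^{- \frac{17 i \omega}{3} - 2 \left|{\omega}\right|}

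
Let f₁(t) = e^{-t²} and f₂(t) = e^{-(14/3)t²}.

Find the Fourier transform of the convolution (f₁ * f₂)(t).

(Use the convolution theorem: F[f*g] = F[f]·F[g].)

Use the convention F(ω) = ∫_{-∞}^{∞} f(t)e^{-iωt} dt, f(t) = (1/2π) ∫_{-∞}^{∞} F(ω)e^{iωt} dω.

F[f₁*f₂](ω) = \frac{\sqrt{42} \pi e^{- \frac{17 \omega^{2}}{56}}}{14}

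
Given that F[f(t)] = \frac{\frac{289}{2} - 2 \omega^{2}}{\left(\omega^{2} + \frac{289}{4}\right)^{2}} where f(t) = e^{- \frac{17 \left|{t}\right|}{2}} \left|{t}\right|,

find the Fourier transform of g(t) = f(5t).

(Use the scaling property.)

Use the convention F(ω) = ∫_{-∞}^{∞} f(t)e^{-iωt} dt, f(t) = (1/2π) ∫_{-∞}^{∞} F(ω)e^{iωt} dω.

F[g](ω) = \frac{40 \left(7225 - 4 \omega^{2}\right)}{\left(4 \omega^{2} + 7225\right)^{2}}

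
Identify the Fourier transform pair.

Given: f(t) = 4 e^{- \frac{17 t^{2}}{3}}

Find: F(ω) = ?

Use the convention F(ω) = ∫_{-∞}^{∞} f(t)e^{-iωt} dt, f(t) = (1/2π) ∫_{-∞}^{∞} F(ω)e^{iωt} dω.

F(ω) = \frac{4 \sqrt{51} \sqrt{\pi} e^{- \frac{3 \omega^{2}}{68}}}{17}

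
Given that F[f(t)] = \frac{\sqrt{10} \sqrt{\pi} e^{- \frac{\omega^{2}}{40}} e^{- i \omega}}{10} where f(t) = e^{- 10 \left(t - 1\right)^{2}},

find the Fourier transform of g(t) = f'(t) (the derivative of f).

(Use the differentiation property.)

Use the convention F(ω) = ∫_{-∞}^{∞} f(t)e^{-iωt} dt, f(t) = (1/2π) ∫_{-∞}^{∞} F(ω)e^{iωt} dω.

F[g](ω) = \frac{\sqrt{10} i \sqrt{\pi} \omega e^{- \omega \left(\frac{\omega}{40} + i\right)}}{10}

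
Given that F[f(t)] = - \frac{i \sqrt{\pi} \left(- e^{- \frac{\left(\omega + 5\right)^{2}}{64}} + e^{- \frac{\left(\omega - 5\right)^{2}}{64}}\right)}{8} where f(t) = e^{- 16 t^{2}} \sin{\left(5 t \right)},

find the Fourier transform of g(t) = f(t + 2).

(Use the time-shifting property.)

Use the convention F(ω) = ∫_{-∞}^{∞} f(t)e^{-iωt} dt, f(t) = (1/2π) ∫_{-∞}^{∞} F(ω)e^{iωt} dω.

F[g](ω) = \frac{i \sqrt{\pi} \left(1 - e^{\frac{5 \omega}{16}}\right) e^{- \frac{\omega^{2}}{64} - \frac{5 \omega}{32} + 2 i \omega - \frac{25}{64}}}{8}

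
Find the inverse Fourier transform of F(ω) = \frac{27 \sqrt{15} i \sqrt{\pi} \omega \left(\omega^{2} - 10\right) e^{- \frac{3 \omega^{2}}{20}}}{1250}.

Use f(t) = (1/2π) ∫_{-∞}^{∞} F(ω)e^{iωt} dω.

f(t) = 4 t^{3} e^{- \frac{5 t^{2}}{3}}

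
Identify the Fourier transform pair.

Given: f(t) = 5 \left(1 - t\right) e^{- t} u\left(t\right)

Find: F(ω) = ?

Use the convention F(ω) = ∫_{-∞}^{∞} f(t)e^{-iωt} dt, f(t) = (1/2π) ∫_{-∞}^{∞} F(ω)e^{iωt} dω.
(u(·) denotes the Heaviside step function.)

F(ω) = \frac{5 i \omega}{- \omega^{2} + 2 i \omega + 1}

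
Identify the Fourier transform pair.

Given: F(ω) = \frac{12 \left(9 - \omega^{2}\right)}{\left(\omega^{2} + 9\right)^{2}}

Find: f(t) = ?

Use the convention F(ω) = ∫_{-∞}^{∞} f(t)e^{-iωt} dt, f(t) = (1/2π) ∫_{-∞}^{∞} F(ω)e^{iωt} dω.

f(t) = 6 e^{- 3 \left|{t}\right|} \left|{t}\right|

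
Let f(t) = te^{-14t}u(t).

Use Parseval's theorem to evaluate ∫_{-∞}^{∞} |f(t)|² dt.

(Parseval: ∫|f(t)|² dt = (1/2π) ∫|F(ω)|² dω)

∫|f(t)|² dt = \frac{1}{10976}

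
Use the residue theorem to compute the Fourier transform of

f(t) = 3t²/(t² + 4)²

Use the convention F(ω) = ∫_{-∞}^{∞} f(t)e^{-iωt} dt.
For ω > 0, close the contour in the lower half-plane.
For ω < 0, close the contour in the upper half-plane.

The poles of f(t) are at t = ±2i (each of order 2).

Let g(z) = f(z)e^{-iωz}; for large |z| the factor e^{-iωz} decays in the lower half-plane when ω > 0 and in the upper half-plane when ω < 0.

Case ω > 0 (lower half-plane, clockwise contour ⇒ F(ω) = -2πi·ΣRes):
  Res_{z = - 2 i} g(z) = \frac{3 i \left(1 - 2 \omega\right) e^{- 2 \omega}}{8} (pole of order 2)
  F(ω) = -2πi·ΣRes = \frac{3 \pi \left(1 - 2 \omega\right) e^{- 2 \omega}}{4}

Case ω < 0 (upper half-plane, counterclockwise contour ⇒ F(ω) = +2πi·ΣRes):
  Res_{z = 2 i} g(z) = \frac{3 i \left(- 2 \omega - 1\right) e^{2 \omega}}{8} (pole of order 2)
  F(ω) = 2πi·ΣRes = \frac{3 \pi \left(2 \omega + 1\right) e^{2 \omega}}{4}

Both cases combine into a single formula in |ω|:

F(ω) = \frac{3 \pi \left(1 - 2 \left|{\omega}\right|\right) e^{- 2 \left|{\omega}\right|}}{4}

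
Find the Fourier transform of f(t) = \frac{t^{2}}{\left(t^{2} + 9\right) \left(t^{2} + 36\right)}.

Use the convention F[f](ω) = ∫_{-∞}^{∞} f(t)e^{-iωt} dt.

F(ω) = \frac{\pi \left(2 - e^{3 \left|{\omega}\right|}\right) e^{- 6 \left|{\omega}\right|}}{9}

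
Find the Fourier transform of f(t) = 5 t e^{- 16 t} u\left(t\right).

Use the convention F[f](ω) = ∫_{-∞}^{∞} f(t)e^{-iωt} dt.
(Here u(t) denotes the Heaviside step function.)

F(ω) = \frac{5}{\left(i \omega + 16\right)^{2}}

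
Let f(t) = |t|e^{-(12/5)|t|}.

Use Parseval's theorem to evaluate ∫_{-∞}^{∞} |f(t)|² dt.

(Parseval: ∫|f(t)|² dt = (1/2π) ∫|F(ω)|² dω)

∫|f(t)|² dt = \frac{125}{3456}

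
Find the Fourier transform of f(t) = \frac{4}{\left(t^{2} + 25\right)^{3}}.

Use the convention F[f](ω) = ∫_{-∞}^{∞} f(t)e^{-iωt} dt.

F(ω) = \frac{\pi \left(25 \omega^{2} + 15 \left|{\omega}\right| + 3\right) e^{- 5 \left|{\omega}\right|}}{6250}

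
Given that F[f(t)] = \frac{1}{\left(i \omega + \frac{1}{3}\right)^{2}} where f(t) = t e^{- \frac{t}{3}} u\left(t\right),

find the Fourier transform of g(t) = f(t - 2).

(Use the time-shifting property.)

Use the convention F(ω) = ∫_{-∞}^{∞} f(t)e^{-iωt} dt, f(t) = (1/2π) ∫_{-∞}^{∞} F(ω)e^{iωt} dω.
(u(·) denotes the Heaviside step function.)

F[g](ω) = \frac{9 e^{- 2 i \omega}}{\left(3 i \omega + 1\right)^{2}}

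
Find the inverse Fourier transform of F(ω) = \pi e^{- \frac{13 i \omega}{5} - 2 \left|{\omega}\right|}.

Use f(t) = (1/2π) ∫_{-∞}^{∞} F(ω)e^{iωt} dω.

f(t) = \frac{2}{\left(t - \frac{13}{5}\right)^{2} + 4}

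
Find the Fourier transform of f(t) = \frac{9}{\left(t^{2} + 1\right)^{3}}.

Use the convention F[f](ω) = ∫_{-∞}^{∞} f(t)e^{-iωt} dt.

F(ω) = \frac{9 \pi \left(\omega^{2} + 3 \left|{\omega}\right| + 3\right) e^{- \left|{\omega}\right|}}{8}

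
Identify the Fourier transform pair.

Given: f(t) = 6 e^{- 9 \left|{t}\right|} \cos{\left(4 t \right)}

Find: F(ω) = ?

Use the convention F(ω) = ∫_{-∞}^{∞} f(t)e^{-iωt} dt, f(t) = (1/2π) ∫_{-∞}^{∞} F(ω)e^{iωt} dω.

F(ω) = \frac{108 \left(\omega^{2} + 97\right)}{\omega^{4} + 130 \omega^{2} + 9409}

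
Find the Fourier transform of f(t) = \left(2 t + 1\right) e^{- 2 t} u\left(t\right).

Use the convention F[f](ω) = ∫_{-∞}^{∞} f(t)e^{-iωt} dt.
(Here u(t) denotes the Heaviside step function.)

F(ω) = \frac{- i \omega - 4}{\omega^{2} - 4 i \omega - 4}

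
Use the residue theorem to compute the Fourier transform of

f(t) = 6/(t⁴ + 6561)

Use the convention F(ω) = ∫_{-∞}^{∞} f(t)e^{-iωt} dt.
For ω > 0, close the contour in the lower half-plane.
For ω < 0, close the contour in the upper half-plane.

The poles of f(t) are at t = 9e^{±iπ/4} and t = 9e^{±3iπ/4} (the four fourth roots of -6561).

Let g(z) = f(z)e^{-iωz}; for large |z| the factor e^{-iωz} decays in the lower half-plane when ω > 0 and in the upper half-plane when ω < 0.

Case ω > 0 (lower half-plane, clockwise contour ⇒ F(ω) = -2πi·ΣRes):
  Res_{z = - \frac{9 \sqrt{2}}{2} - \frac{9 \sqrt{2} i}{2}} g(z) = \frac{\sqrt{2} i \left(1 - i\right) e^{\frac{9 \sqrt{2} \omega \left(-1 + i\right)}{2}}}{972}
  Res_{z = \frac{9 \sqrt{2}}{2} - \frac{9 \sqrt{2} i}{2}} g(z) = \frac{\sqrt{2} i \left(1 + i\right) e^{- \frac{9 \sqrt{2} \omega \left(1 + i\right)}{2}}}{972}
  F(ω) = -2πi·ΣRes = \frac{\sqrt{2} \pi \left(1 - i\right) \left(e^{9 \sqrt{2} i \omega} + i\right) e^{- \frac{9 \sqrt{2} \omega \left(1 + i\right)}{2}}}{486} = \frac{2 \pi e^{- \frac{9 \sqrt{2} \omega}{2}} \sin{\left(\frac{9 \sqrt{2} \omega}{2} + \frac{\pi}{4} \right)}}{243}

Case ω < 0 (upper half-plane, counterclockwise contour ⇒ F(ω) = +2πi·ΣRes):
  Res_{z = \frac{9 \sqrt{2}}{2} + \frac{9 \sqrt{2} i}{2}} g(z) = \frac{\sqrt{2} i \left(-1 + i\right) e^{\frac{9 \sqrt{2} \omega \left(1 - i\right)}{2}}}{972}
  Res_{z = - \frac{9 \sqrt{2}}{2} + \frac{9 \sqrt{2} i}{2}} g(z) = \frac{\sqrt{2} \left(1 - i\right) e^{\frac{9 \sqrt{2} \omega \left(1 + i\right)}{2}}}{972}
  F(ω) = 2πi·ΣRes = - \frac{\sqrt{2} i \pi \left(i \left(1 - i\right) e^{\frac{9 \sqrt{2} \omega \left(1 - i\right)}{2}} - \left(1 - i\right) e^{\frac{9 \sqrt{2} \omega \left(1 + i\right)}{2}}\right)}{486} = \frac{2 \pi e^{\frac{9 \sqrt{2} \omega}{2}} \cos{\left(\frac{9 \sqrt{2} \omega}{2} + \frac{\pi}{4} \right)}}{243}

Both cases combine into a single formula in |ω|:

F(ω) = \frac{2 \pi e^{- \frac{9 \sqrt{2} \left|{\omega}\right|}{2}} \sin{\left(\frac{9 \sqrt{2} \left|{\omega}\right|}{2} + \frac{\pi}{4} \right)}}{243}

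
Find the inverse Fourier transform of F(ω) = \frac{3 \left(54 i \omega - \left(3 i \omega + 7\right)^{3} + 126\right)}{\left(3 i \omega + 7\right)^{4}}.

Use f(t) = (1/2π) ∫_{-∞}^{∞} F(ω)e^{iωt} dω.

f(t) = \left(t^{2} - 1\right) e^{- \frac{7 t}{3}} u\left(t\right)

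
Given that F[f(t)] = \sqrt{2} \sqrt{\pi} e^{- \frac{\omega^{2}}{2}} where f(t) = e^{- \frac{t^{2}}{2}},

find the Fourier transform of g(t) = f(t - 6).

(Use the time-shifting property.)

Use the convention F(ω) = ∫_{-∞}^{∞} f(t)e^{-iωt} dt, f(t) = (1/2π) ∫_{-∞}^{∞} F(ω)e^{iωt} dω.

F[g](ω) = \sqrt{2} \sqrt{\pi} e^{- \frac{\omega \left(\omega + 12 i\right)}{2}}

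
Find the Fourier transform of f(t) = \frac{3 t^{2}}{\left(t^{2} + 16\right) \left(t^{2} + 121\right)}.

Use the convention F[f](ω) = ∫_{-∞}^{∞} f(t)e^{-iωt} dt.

F(ω) = \frac{\pi \left(11 - 4 e^{7 \left|{\omega}\right|}\right) e^{- 11 \left|{\omega}\right|}}{35}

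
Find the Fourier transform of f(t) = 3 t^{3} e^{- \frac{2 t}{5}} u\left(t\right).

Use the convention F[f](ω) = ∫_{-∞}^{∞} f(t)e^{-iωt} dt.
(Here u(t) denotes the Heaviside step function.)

F(ω) = \frac{11250}{\left(5 i \omega + 2\right)^{4}}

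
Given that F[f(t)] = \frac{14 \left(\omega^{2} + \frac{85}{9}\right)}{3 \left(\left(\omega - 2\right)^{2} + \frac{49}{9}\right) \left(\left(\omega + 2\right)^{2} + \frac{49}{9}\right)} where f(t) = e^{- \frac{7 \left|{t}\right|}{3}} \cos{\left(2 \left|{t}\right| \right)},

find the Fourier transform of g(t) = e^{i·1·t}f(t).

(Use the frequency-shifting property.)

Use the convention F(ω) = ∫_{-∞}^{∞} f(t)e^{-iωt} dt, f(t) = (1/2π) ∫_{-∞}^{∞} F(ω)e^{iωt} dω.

F[g](ω) = \frac{42 \left(9 \left(\omega - 1\right)^{2} + 85\right)}{\left(9 \left(\omega - 3\right)^{2} + 49\right) \left(9 \left(\omega + 1\right)^{2} + 49\right)}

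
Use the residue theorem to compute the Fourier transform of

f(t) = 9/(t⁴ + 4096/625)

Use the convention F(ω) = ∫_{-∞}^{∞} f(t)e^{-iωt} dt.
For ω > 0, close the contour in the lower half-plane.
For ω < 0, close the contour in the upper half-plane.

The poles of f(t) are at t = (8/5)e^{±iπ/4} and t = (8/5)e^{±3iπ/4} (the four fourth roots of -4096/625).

Let g(z) = f(z)e^{-iωz}; for large |z| the factor e^{-iωz} decays in the lower half-plane when ω > 0 and in the upper half-plane when ω < 0.

Case ω > 0 (lower half-plane, clockwise contour ⇒ F(ω) = -2πi·ΣRes):
  Res_{z = - \frac{4 \sqrt{2}}{5} - \frac{4 \sqrt{2} i}{5}} g(z) = \frac{1125 \sqrt{2} i \left(1 - i\right) e^{\frac{4 \sqrt{2} \omega \left(-1 + i\right)}{5}}}{4096}
  Res_{z = \frac{4 \sqrt{2}}{5} - \frac{4 \sqrt{2} i}{5}} g(z) = \frac{1125 \sqrt{2} i \left(1 + i\right) e^{- \frac{4 \sqrt{2} \omega \left(1 + i\right)}{5}}}{4096}
  F(ω) = -2πi·ΣRes = \frac{1125 \sqrt{2} \pi \left(1 - i\right) \left(e^{\frac{8 \sqrt{2} i \omega}{5}} + i\right) e^{- \frac{4 \sqrt{2} \omega \left(1 + i\right)}{5}}}{2048} = \frac{1125 \sqrt{2} \pi \left(\sin{\left(\frac{4 \sqrt{2} \omega}{5} \right)} + \cos{\left(\frac{4 \sqrt{2} \omega}{5} \right)}\right) e^{- \frac{4 \sqrt{2} \omega}{5}}}{1024}

Case ω < 0 (upper half-plane, counterclockwise contour ⇒ F(ω) = +2πi·ΣRes):
  Res_{z = \frac{4 \sqrt{2}}{5} + \frac{4 \sqrt{2} i}{5}} g(z) = \frac{1125 \sqrt{2} i \left(-1 + i\right) e^{\frac{4 \sqrt{2} \omega \left(1 - i\right)}{5}}}{4096}
  Res_{z = - \frac{4 \sqrt{2}}{5} + \frac{4 \sqrt{2} i}{5}} g(z) = \frac{1125 \sqrt{2} \left(1 - i\right) e^{\frac{4 \sqrt{2} \omega \left(1 + i\right)}{5}}}{4096}
  F(ω) = 2πi·ΣRes = - \frac{1125 \sqrt{2} i \pi \left(i \left(1 - i\right) e^{\frac{4 \sqrt{2} \omega \left(1 - i\right)}{5}} - \left(1 - i\right) e^{\frac{4 \sqrt{2} \omega \left(1 + i\right)}{5}}\right)}{2048} = \frac{1125 \sqrt{2} \pi \left(- \sin{\left(\frac{4 \sqrt{2} \omega}{5} \right)} + \cos{\left(\frac{4 \sqrt{2} \omega}{5} \right)}\right) e^{\frac{4 \sqrt{2} \omega}{5}}}{1024}

Both cases combine into a single formula in |ω|:

F(ω) = \frac{1125 \sqrt{2} \pi \left(\sin{\left(\frac{4 \sqrt{2} \left|{\omega}\right|}{5} \right)} + \cos{\left(\frac{4 \sqrt{2} \left|{\omega}\right|}{5} \right)}\right) e^{- \frac{4 \sqrt{2} \left|{\omega}\right|}{5}}}{1024}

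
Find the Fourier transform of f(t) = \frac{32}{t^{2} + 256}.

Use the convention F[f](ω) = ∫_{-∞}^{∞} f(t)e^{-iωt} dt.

F(ω) = 2 \pi e^{- 16 \left|{\omega}\right|}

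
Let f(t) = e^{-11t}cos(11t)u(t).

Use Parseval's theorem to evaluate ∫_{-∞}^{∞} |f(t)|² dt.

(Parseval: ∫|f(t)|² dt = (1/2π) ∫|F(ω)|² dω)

∫|f(t)|² dt = \frac{3}{88}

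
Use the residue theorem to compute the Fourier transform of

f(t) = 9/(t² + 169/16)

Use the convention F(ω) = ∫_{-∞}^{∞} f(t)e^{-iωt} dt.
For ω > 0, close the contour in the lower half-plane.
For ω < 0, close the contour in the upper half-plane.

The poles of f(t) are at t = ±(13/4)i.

Let g(z) = f(z)e^{-iωz}; for large |z| the factor e^{-iωz} decays in the lower half-plane when ω > 0 and in the upper half-plane when ω < 0.

Case ω > 0 (lower half-plane, clockwise contour ⇒ F(ω) = -2πi·ΣRes):
  Res_{z = - \frac{13 i}{4}} g(z) = \frac{18 i e^{- \frac{13 \omega}{4}}}{13}
  F(ω) = -2πi·ΣRes = \frac{36 \pi e^{- \frac{13 \omega}{4}}}{13}

Case ω < 0 (upper half-plane, counterclockwise contour ⇒ F(ω) = +2πi·ΣRes):
  Res_{z = \frac{13 i}{4}} g(z) = - \frac{18 i e^{\frac{13 \omega}{4}}}{13}
  F(ω) = 2πi·ΣRes = \frac{36 \pi e^{\frac{13 \omega}{4}}}{13}

Both cases combine into a single formula in |ω|:

F(ω) = \frac{36 \pi e^{- \frac{13 \left|{\omega}\right|}{4}}}{13}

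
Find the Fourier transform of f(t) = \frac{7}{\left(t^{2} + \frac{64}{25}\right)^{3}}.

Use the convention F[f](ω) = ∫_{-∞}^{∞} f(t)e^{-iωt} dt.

F(ω) = \frac{875 \pi \left(64 \omega^{2} + 120 \left|{\omega}\right| + 75\right) e^{- \frac{8 \left|{\omega}\right|}{5}}}{262144}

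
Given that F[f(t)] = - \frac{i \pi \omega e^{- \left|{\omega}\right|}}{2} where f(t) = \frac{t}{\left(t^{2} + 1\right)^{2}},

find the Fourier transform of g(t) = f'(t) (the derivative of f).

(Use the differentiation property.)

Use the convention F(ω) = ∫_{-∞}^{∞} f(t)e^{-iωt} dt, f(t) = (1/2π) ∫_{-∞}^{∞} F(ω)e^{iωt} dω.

F[g](ω) = \frac{\pi \omega^{2} e^{- \left|{\omega}\right|}}{2}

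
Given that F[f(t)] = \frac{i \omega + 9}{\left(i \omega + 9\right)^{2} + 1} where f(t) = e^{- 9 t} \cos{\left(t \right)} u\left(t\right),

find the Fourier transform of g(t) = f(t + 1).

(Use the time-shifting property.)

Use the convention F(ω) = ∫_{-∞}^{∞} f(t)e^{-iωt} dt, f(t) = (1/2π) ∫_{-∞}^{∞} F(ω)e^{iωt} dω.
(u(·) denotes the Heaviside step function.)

F[g](ω) = \frac{\left(i \omega + 9\right) e^{i \omega}}{\left(i \omega + 9\right)^{2} + 1}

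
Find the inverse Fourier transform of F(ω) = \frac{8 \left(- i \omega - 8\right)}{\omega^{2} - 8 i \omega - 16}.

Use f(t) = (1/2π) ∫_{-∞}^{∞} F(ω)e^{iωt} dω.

f(t) = 8 \left(4 t + 1\right) e^{- 4 t} u\left(t\right)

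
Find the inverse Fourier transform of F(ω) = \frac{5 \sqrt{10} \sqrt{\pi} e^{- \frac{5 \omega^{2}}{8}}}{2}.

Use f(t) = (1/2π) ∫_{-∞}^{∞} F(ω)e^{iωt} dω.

f(t) = 5 e^{- \frac{2 t^{2}}{5}}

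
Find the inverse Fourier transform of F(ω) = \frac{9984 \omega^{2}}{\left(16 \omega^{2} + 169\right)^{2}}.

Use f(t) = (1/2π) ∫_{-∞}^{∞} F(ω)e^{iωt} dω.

f(t) = 3 \left(1 - \frac{13 \left|{t}\right|}{4}\right) e^{- \frac{13 \left|{t}\right|}{4}}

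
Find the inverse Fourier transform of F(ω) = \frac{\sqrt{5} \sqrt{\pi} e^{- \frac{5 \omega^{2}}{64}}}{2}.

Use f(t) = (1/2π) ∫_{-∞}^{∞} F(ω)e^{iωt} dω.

f(t) = 2 e^{- \frac{16 t^{2}}{5}}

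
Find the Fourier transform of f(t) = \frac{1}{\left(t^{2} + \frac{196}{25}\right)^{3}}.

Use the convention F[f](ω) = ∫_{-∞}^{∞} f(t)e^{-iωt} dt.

F(ω) = \frac{125 \pi \left(196 \omega^{2} + 210 \left|{\omega}\right| + 75\right) e^{- \frac{14 \left|{\omega}\right|}{5}}}{4302592}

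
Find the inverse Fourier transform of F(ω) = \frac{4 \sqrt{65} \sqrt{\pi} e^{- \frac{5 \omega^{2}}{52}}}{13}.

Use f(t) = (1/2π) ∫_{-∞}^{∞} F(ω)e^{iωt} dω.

f(t) = 4 e^{- \frac{13 t^{2}}{5}}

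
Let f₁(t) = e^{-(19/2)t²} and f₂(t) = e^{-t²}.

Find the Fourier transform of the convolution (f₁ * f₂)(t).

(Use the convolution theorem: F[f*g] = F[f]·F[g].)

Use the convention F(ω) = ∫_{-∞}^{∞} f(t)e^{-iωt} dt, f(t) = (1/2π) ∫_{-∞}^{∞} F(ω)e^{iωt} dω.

F[f₁*f₂](ω) = \frac{\sqrt{38} \pi e^{- \frac{21 \omega^{2}}{76}}}{19}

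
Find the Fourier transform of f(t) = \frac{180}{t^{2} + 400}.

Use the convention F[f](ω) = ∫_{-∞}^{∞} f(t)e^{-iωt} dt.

F(ω) = 9 \pi e^{- 20 \left|{\omega}\right|}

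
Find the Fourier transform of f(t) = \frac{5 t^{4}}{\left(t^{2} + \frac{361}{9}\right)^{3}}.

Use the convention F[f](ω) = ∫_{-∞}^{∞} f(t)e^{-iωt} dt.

F(ω) = \frac{5 \pi \left(361 \omega^{2} - 285 \left|{\omega}\right| + 27\right) e^{- \frac{19 \left|{\omega}\right|}{3}}}{456}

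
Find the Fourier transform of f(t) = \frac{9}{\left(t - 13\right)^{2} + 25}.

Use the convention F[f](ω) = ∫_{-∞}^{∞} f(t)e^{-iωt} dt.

F(ω) = \frac{9 \pi e^{- 13 i \omega - 5 \left|{\omega}\right|}}{5}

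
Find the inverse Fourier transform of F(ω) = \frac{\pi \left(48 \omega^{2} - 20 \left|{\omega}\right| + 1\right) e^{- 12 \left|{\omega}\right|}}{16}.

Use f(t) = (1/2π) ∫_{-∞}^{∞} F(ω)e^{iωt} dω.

f(t) = \frac{2 t^{4}}{\left(t^{2} + 144\right)^{3}}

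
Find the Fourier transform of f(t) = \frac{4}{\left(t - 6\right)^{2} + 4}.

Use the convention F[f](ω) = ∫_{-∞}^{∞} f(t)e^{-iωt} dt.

F(ω) = 2 \pi e^{- 6 i \omega - 2 \left|{\omega}\right|}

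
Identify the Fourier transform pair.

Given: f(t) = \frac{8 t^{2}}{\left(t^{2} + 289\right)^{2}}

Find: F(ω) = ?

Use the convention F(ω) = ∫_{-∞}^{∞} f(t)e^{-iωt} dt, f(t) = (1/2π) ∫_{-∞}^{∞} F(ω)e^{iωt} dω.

F(ω) = \frac{4 \pi \left(1 - 17 \left|{\omega}\right|\right) e^{- 17 \left|{\omega}\right|}}{17}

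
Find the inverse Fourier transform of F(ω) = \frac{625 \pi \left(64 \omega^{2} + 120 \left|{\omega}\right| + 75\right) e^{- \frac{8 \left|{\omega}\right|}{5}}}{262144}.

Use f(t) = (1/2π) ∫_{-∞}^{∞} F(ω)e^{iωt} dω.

f(t) = \frac{5}{\left(t^{2} + \frac{64}{25}\right)^{3}}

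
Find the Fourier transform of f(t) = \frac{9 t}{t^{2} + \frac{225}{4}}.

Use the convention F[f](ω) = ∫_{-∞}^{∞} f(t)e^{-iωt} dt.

F(ω) = - 9 i \pi e^{- \frac{15 \left|{\omega}\right|}{2}} \operatorname{sign}{\left(\omega \right)}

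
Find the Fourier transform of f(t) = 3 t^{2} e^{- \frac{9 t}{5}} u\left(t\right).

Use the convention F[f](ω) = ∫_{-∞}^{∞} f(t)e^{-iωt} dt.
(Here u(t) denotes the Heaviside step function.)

F(ω) = \frac{750}{\left(5 i \omega + 9\right)^{3}}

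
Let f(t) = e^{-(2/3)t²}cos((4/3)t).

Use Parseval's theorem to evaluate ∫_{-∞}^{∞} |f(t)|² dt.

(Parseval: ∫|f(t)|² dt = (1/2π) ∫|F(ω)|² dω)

∫|f(t)|² dt = \frac{\sqrt{3} \sqrt{\pi} \left(1 + e^{\frac{4}{3}}\right)}{4 e^{\frac{4}{3}}}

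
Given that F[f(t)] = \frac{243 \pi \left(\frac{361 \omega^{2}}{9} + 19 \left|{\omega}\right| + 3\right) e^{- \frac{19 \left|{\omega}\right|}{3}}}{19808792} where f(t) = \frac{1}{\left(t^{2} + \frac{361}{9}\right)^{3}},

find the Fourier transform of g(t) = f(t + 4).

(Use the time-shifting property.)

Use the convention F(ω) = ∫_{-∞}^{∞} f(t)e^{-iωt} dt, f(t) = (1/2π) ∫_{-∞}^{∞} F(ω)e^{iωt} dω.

F[g](ω) = \frac{27 \pi \left(361 \omega^{2} + 171 \left|{\omega}\right| + 27\right) e^{4 i \omega - \frac{19 \left|{\omega}\right|}{3}}}{19808792}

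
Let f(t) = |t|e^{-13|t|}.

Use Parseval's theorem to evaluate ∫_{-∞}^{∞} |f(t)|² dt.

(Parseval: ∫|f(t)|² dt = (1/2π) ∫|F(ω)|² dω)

∫|f(t)|² dt = \frac{1}{4394}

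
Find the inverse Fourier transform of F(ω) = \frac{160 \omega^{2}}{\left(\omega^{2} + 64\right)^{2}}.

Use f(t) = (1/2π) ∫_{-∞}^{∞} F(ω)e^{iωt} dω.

f(t) = 5 \left(1 - 8 \left|{t}\right|\right) e^{- 8 \left|{t}\right|}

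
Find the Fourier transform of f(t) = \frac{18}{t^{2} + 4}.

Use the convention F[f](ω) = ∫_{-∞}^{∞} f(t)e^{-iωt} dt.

F(ω) = 9 \pi e^{- 2 \left|{\omega}\right|}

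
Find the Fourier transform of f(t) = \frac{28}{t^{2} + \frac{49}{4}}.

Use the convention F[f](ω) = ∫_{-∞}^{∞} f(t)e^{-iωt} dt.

F(ω) = 8 \pi e^{- \frac{7 \left|{\omega}\right|}{2}}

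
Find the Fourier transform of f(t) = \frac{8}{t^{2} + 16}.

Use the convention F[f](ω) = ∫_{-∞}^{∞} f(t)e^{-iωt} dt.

F(ω) = 2 \pi e^{- 4 \left|{\omega}\right|}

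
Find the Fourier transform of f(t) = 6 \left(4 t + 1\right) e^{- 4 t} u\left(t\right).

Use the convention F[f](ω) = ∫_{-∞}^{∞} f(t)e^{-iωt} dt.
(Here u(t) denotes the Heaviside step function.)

F(ω) = \frac{6 \left(- i \omega - 8\right)}{\omega^{2} - 8 i \omega - 16}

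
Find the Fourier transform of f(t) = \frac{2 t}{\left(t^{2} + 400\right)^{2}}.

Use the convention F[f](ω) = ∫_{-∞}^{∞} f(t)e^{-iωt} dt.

F(ω) = - \frac{i \pi \omega e^{- 20 \left|{\omega}\right|}}{20}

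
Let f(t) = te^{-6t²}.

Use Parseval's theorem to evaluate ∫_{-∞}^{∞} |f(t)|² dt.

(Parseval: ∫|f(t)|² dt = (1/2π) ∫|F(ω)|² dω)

∫|f(t)|² dt = \frac{\sqrt{3} \sqrt{\pi}}{144}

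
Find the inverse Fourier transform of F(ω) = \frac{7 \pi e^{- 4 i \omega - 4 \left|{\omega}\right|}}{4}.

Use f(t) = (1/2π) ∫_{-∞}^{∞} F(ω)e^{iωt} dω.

f(t) = \frac{7}{\left(t - 4\right)^{2} + 16}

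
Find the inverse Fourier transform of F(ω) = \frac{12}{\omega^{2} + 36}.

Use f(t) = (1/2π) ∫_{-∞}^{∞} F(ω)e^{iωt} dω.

f(t) = e^{- 6 \left|{t}\right|}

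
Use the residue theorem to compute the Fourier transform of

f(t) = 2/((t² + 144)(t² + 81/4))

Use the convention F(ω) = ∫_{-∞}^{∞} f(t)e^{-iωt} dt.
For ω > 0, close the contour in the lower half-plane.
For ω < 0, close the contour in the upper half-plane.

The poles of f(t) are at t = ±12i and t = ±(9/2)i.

Let g(z) = f(z)e^{-iωz}; for large |z| the factor e^{-iωz} decays in the lower half-plane when ω > 0 and in the upper half-plane when ω < 0.

Case ω > 0 (lower half-plane, clockwise contour ⇒ F(ω) = -2πi·ΣRes):
  Res_{z = - 12 i} g(z) = - \frac{i e^{- 12 \omega}}{1485}
  Res_{z = - \frac{9 i}{2}} g(z) = \frac{8 i e^{- \frac{9 \omega}{2}}}{4455}
  F(ω) = -2πi·ΣRes = - \frac{2 \pi e^{- 12 \omega}}{1485} + \frac{16 \pi e^{- \frac{9 \omega}{2}}}{4455}

Case ω < 0 (upper half-plane, counterclockwise contour ⇒ F(ω) = +2πi·ΣRes):
  Res_{z = 12 i} g(z) = \frac{i e^{12 \omega}}{1485}
  Res_{z = \frac{9 i}{2}} g(z) = - \frac{8 i e^{\frac{9 \omega}{2}}}{4455}
  F(ω) = 2πi·ΣRes = \frac{2 \pi \left(8 e^{\frac{9 \omega}{2}} - 3 e^{12 \omega}\right)}{4455}

Both cases combine into a single formula in |ω|:

F(ω) = - \frac{2 \pi e^{- 12 \left|{\omega}\right|}}{1485} + \frac{16 \pi e^{- \frac{9 \left|{\omega}\right|}{2}}}{4455}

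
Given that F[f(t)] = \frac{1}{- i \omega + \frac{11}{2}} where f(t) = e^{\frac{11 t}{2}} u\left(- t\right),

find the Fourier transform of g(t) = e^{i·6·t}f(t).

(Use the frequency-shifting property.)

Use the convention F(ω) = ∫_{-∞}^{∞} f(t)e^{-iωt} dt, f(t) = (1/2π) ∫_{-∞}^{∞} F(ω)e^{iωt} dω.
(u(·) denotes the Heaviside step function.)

F[g](ω) = - \frac{2}{2 i \left(\omega - 6\right) - 11}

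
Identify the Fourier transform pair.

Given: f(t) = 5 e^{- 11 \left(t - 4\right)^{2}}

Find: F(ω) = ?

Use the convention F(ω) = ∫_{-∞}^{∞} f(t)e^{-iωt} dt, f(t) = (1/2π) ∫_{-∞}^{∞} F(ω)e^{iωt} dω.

F(ω) = \frac{5 \sqrt{11} \sqrt{\pi} e^{- \frac{\omega \left(\omega + 176 i\right)}{44}}}{11}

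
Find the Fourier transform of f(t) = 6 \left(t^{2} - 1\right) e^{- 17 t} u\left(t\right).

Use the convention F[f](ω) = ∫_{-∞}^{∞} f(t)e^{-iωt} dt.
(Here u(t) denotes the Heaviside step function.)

F(ω) = \frac{6 \left(2 i \omega - \left(i \omega + 17\right)^{3} + 34\right)}{\left(i \omega + 17\right)^{4}}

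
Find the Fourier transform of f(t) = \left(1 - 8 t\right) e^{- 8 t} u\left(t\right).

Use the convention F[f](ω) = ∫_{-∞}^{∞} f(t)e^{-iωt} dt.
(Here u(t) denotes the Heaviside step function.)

F(ω) = \frac{i \omega}{- \omega^{2} + 16 i \omega + 64}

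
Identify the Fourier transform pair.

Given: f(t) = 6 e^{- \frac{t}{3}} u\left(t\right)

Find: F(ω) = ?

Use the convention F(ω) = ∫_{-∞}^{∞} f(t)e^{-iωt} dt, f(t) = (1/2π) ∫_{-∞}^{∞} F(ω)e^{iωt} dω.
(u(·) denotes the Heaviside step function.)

F(ω) = \frac{18}{3 i \omega + 1}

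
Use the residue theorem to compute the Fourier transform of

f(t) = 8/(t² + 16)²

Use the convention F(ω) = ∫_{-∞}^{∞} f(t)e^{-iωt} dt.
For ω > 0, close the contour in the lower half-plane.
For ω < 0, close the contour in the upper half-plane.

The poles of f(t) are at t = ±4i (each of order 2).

Let g(z) = f(z)e^{-iωz}; for large |z| the factor e^{-iωz} decays in the lower half-plane when ω > 0 and in the upper half-plane when ω < 0.

Case ω > 0 (lower half-plane, clockwise contour ⇒ F(ω) = -2πi·ΣRes):
  Res_{z = - 4 i} g(z) = \frac{i \left(4 \omega + 1\right) e^{- 4 \omega}}{32} (pole of order 2)
  F(ω) = -2πi·ΣRes = \frac{\pi \left(4 \omega + 1\right) e^{- 4 \omega}}{16}

Case ω < 0 (upper half-plane, counterclockwise contour ⇒ F(ω) = +2πi·ΣRes):
  Res_{z = 4 i} g(z) = \frac{i \left(4 \omega - 1\right) e^{4 \omega}}{32} (pole of order 2)
  F(ω) = 2πi·ΣRes = \frac{\pi \left(1 - 4 \omega\right) e^{4 \omega}}{16}

Both cases combine into a single formula in |ω|:

F(ω) = \frac{\pi \left(4 \left|{\omega}\right| + 1\right) e^{- 4 \left|{\omega}\right|}}{16}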